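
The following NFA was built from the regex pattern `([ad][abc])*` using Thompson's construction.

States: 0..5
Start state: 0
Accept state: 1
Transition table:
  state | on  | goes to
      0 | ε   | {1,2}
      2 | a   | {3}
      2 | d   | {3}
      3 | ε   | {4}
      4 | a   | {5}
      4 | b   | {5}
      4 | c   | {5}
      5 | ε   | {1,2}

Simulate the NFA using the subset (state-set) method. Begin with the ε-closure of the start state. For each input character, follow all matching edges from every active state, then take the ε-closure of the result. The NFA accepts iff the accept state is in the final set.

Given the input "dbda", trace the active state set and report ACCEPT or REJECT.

Answer: ACCEPT

Trace:
start: ε-closure({0}) = {0,1,2}
'd' @ 1: {3,4}
'b' @ 2: {1,2,5}  (accept∈set)
'd' @ 3: {3,4}
'a' @ 4: {1,2,5}  (accept∈set)
final: {1,2,5}; accept 1 in set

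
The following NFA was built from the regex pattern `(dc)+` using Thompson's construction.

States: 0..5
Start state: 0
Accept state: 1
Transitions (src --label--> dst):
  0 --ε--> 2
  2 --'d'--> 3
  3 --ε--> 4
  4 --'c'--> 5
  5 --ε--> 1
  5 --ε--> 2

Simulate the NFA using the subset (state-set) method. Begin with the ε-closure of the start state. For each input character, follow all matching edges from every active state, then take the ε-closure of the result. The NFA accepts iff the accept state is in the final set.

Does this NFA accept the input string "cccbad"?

start: ε-closure({0}) = {0,2}
'c' @ 1: {}  — no active states
rest 'ccbad' ignored (set empty)
final: {}; accept 1 not in set

Answer: REJECT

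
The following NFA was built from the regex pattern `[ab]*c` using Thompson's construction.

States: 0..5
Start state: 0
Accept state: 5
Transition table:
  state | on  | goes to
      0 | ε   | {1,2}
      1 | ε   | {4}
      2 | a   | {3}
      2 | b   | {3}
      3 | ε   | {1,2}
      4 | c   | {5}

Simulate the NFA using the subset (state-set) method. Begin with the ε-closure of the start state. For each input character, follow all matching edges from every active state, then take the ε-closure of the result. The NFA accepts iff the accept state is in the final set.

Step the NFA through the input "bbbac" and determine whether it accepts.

Answer: ACCEPT

Steps:
S₀ = ε-closure({0}) = {0,1,2,4}
'b' @ 1: {1,2,3,4}
'b' @ 2: {1,2,3,4}
'b' @ 3: {1,2,3,4}
'a' @ 4: {1,2,3,4}
'c' @ 5: {5}  (accept∈set)
after full input: {5}  (accept=5 in)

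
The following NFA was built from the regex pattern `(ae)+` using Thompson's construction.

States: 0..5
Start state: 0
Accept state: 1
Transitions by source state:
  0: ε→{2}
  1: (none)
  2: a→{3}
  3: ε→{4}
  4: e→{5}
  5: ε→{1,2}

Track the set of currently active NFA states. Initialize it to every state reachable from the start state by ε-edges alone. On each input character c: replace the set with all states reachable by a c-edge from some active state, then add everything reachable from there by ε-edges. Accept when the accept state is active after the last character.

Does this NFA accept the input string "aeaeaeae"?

S₀ = ε-closure({0}) = {0,2}
'a' @ 1: {3,4}
'e' @ 2: {1,2,5}  (accept∈set)
'a' @ 3: {3,4}
'e' @ 4: {1,2,5}  (accept∈set)
'a' @ 5: {3,4}
'e' @ 6: {1,2,5}  (accept∈set)
'a' @ 7: {3,4}
'e' @ 8: {1,2,5}  (accept∈set)
final: {1,2,5}; accept 1 in set

Answer: ACCEPT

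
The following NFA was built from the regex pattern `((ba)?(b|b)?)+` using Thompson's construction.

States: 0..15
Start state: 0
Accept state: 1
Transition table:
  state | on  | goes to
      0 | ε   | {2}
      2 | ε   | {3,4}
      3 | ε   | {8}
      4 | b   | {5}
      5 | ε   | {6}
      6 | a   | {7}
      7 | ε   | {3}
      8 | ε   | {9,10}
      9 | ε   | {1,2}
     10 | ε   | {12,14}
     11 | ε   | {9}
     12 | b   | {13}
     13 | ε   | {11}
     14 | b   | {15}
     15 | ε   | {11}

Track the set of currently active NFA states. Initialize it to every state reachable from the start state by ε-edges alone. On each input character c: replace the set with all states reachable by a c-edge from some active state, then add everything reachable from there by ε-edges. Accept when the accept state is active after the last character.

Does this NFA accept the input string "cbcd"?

S₀ = ε-closure({0}) = {0,1,2,3,4,8,9,10,12,14}
'c' @ 1: {}  — no active states
rest 'bcd' ignored (set empty)
after full input: {}  (accept=1 not in)

Answer: REJECT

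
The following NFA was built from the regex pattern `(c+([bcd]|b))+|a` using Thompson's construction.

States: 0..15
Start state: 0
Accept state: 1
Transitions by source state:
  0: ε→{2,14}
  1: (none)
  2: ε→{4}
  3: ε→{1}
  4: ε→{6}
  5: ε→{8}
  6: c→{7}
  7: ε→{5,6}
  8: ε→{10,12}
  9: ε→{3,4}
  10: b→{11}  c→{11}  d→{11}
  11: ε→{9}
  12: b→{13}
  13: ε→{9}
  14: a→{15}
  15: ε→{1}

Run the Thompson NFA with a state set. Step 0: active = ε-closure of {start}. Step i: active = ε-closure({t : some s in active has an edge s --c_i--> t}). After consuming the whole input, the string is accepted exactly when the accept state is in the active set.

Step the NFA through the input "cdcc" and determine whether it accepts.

initial (ε-close {0}): {0,2,4,6,14}
'c' @ 1: {5,6,7,8,10,12}
'd' @ 2: {1,3,4,6,9,11}  (accept∈set)
'c' @ 3: {5,6,7,8,10,12}
'c' @ 4: {1,3,4,5,6,7,8,9,10,11,12}  (accept∈set)
after full input: {1,3,4,5,6,7,8,9,10,11,12}  (accept=1 in)

Answer: ACCEPT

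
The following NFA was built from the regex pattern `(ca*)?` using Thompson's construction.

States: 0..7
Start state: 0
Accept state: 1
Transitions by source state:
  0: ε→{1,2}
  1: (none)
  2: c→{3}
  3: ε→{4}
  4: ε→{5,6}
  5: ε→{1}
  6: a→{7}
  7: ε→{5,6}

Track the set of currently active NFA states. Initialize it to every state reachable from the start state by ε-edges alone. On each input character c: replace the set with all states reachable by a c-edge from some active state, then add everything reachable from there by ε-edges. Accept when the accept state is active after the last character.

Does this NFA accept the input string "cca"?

initial (ε-close {0}): {0,1,2}
'c' @ 1: {1,3,4,5,6}  (accept∈set)
'c' @ 2: {}  — no active states
rest 'a' ignored (set empty)
end set {} — state 1 not in

Answer: REJECT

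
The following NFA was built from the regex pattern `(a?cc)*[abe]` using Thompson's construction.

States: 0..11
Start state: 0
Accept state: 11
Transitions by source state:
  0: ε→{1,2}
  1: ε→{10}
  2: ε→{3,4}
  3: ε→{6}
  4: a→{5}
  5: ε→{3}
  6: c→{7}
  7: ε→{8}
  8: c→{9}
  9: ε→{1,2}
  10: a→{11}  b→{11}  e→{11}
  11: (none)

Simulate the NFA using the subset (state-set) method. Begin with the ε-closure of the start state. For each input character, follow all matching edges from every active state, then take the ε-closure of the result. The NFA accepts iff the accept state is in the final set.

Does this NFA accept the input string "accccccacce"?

start: ε-closure({0}) = {0,1,2,3,4,6,10}
'a' @ 1: {3,5,6,11}  [accepting]
'c' @ 2: {7,8}
'c' @ 3: {1,2,3,4,6,9,10}
'c' @ 4: {7,8}
'c' @ 5: {1,2,3,4,6,9,10}
'c' @ 6: {7,8}
'c' @ 7: {1,2,3,4,6,9,10}
'a' @ 8: {3,5,6,11}  [accepting]
'c' @ 9: {7,8}
'c' @ 10: {1,2,3,4,6,9,10}
'e' @ 11: {11}  [accepting]
end set {11} — state 11 in

Answer: ACCEPT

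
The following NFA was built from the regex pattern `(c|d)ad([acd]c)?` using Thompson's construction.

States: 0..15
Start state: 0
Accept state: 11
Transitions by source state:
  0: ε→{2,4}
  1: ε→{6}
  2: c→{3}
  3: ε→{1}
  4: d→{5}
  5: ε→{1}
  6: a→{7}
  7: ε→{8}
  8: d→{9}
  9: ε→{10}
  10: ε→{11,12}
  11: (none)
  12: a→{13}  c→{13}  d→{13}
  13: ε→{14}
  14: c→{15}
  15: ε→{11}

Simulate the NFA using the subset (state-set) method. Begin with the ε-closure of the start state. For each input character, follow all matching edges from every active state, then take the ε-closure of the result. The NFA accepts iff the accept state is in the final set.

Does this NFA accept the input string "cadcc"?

Answer: ACCEPT

Derivation:
start: ε-closure({0}) = {0,2,4}
'c' @ 1: {1,3,6}
'a' @ 2: {7,8}
'd' @ 3: {9,10,11,12}  ✓accept
'c' @ 4: {13,14}
'c' @ 5: {11,15}  ✓accept
after full input: {11,15}  (accept=11 in)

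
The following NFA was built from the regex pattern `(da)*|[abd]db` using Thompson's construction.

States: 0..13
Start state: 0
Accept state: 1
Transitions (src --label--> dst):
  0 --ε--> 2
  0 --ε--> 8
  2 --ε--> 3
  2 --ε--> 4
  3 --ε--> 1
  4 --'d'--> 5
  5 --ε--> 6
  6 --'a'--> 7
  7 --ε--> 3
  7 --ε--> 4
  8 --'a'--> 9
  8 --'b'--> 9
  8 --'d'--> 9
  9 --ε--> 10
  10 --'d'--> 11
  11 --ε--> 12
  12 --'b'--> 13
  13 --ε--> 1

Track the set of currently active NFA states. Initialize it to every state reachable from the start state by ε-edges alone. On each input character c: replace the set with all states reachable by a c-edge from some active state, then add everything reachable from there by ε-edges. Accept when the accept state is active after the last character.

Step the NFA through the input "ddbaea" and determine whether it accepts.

S₀ = ε-closure({0}) = {0,1,2,3,4,8}
'd' @ 1: {5,6,9,10}
'd' @ 2: {11,12}
'b' @ 3: {1,13}  (accept∈set)
'a' @ 4: {}  — no active states
rest 'ea' ignored (set empty)
end set {} — state 1 not in

Answer: REJECT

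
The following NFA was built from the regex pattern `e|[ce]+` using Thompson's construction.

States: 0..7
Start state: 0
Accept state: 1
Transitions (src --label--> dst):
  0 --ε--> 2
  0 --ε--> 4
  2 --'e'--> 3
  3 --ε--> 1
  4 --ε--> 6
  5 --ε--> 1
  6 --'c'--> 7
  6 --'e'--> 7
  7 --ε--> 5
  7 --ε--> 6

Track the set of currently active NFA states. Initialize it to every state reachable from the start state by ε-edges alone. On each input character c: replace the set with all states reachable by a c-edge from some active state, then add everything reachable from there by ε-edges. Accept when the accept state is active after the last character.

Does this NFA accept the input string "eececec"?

Answer: ACCEPT

Trace:
start: ε-closure({0}) = {0,2,4,6}
'e' @ 1: {1,3,5,6,7}  (accept∈set)
'e' @ 2: {1,5,6,7}  (accept∈set)
'c' @ 3: {1,5,6,7}  (accept∈set)
'e' @ 4: {1,5,6,7}  (accept∈set)
'c' @ 5: {1,5,6,7}  (accept∈set)
'e' @ 6: {1,5,6,7}  (accept∈set)
'c' @ 7: {1,5,6,7}  (accept∈set)
after full input: {1,5,6,7}  (accept=1 in)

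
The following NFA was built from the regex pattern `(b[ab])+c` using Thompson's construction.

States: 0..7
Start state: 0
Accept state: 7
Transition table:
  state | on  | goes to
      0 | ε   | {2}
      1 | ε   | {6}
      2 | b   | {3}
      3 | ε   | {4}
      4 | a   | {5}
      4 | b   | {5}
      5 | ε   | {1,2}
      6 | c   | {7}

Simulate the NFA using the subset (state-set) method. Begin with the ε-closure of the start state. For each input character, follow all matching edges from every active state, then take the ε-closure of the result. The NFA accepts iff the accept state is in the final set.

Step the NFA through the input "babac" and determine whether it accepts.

Answer: ACCEPT

Derivation:
initial (ε-close {0}): {0,2}
'b' @ 1: {3,4}
'a' @ 2: {1,2,5,6}
'b' @ 3: {3,4}
'a' @ 4: {1,2,5,6}
'c' @ 5: {7}  ✓accept
after full input: {7}  (accept=7 in)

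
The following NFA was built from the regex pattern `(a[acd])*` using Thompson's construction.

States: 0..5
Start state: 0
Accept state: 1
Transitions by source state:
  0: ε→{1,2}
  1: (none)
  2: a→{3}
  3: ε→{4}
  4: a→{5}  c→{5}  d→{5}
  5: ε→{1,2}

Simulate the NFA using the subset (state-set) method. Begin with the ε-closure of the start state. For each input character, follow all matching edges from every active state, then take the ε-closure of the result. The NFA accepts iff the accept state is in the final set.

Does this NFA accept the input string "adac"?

Answer: ACCEPT

Trace:
S₀ = ε-closure({0}) = {0,1,2}
'a' @ 1: {3,4}
'd' @ 2: {1,2,5}  (accept∈set)
'a' @ 3: {3,4}
'c' @ 4: {1,2,5}  (accept∈set)
after full input: {1,2,5}  (accept=1 in)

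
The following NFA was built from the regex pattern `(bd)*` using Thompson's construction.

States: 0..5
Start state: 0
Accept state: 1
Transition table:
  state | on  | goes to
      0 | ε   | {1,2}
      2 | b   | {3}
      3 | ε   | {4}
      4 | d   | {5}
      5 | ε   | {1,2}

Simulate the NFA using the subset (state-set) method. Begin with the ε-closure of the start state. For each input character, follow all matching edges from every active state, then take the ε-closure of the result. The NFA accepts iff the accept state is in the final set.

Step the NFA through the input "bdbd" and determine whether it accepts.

S₀ = ε-closure({0}) = {0,1,2}
'b' @ 1: {3,4}
'd' @ 2: {1,2,5}  [accepting]
'b' @ 3: {3,4}
'd' @ 4: {1,2,5}  [accepting]
end set {1,2,5} — state 1 in

Answer: ACCEPT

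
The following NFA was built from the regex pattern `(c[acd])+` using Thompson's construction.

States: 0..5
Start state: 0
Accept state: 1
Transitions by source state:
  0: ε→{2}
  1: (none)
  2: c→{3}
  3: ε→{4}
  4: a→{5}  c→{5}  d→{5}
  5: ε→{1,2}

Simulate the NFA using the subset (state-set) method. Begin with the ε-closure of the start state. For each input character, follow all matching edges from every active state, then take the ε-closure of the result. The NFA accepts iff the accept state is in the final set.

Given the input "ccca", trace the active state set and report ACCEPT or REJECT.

S₀ = ε-closure({0}) = {0,2}
'c' @ 1: {3,4}
'c' @ 2: {1,2,5}  [accepting]
'c' @ 3: {3,4}
'a' @ 4: {1,2,5}  [accepting]
end set {1,2,5} — state 1 in

Answer: ACCEPT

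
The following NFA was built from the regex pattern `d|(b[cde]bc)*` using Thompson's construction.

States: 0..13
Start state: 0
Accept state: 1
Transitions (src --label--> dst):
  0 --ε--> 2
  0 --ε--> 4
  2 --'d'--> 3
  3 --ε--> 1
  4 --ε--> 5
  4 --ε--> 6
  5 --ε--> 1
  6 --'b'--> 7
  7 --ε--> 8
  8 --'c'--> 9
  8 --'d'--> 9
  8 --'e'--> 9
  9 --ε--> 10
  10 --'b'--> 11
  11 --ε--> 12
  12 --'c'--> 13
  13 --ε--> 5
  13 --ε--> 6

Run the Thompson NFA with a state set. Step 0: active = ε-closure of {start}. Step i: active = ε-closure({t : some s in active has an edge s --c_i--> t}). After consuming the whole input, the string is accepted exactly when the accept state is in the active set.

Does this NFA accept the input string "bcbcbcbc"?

initial (ε-close {0}): {0,1,2,4,5,6}
'b' @ 1: {7,8}
'c' @ 2: {9,10}
'b' @ 3: {11,12}
'c' @ 4: {1,5,6,13}  (accept∈set)
'b' @ 5: {7,8}
'c' @ 6: {9,10}
'b' @ 7: {11,12}
'c' @ 8: {1,5,6,13}  (accept∈set)
end set {1,5,6,13} — state 1 in

Answer: ACCEPT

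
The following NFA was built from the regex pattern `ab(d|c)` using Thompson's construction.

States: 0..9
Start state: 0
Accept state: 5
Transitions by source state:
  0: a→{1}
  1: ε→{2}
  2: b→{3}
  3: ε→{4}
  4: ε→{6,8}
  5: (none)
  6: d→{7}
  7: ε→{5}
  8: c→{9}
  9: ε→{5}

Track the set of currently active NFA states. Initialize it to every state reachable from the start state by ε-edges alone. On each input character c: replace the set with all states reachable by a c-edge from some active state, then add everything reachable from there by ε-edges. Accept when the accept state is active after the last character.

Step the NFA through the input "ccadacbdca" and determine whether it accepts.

Answer: REJECT

Derivation:
S₀ = ε-closure({0}) = {0}
'c' @ 1: {}  — dead — no transitions
rest 'cadacbdca' ignored (set empty)
after full input: {}  (accept=5 not in)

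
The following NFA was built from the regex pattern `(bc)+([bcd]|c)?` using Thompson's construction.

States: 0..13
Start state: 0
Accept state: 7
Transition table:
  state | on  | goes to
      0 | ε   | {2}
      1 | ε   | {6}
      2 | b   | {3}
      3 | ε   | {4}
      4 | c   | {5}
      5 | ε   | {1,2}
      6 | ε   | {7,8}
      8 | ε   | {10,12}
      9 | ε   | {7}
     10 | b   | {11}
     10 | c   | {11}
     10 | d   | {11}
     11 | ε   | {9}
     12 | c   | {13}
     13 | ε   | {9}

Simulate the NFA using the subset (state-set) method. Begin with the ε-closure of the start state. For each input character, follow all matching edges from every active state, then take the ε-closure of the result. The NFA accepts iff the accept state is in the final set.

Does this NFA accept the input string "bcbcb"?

Answer: ACCEPT

Steps:
S₀ = ε-closure({0}) = {0,2}
'b' @ 1: {3,4}
'c' @ 2: {1,2,5,6,7,8,10,12}  (accept∈set)
'b' @ 3: {3,4,7,9,11}  (accept∈set)
'c' @ 4: {1,2,5,6,7,8,10,12}  (accept∈set)
'b' @ 5: {3,4,7,9,11}  (accept∈set)
after full input: {3,4,7,9,11}  (accept=7 in)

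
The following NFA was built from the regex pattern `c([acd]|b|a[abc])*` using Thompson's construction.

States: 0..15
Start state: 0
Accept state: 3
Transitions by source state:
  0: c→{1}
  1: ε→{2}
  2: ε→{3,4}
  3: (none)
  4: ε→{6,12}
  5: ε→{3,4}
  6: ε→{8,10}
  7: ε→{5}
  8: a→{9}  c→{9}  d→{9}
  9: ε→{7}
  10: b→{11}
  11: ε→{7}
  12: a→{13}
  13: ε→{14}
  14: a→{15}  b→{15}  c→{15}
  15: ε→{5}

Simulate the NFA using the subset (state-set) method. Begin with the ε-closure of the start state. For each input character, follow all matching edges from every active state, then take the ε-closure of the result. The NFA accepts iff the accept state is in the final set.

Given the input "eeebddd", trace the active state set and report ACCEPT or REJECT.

Answer: REJECT

Derivation:
start: ε-closure({0}) = {0}
'e' @ 1: {}  — state set empty
rest 'eebddd' ignored (set empty)
after full input: {}  (accept=3 not in)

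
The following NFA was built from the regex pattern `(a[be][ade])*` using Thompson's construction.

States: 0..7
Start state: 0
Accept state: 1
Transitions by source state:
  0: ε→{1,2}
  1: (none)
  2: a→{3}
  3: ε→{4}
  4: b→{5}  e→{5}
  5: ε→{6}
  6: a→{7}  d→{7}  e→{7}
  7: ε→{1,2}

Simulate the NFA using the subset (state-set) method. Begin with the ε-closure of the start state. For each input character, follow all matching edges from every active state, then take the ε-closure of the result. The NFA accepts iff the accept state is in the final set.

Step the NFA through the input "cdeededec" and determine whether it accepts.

start: ε-closure({0}) = {0,1,2}
'c' @ 1: {}  — dead — no transitions
rest 'deededec' ignored (set empty)
end set {} — state 1 not in

Answer: REJECT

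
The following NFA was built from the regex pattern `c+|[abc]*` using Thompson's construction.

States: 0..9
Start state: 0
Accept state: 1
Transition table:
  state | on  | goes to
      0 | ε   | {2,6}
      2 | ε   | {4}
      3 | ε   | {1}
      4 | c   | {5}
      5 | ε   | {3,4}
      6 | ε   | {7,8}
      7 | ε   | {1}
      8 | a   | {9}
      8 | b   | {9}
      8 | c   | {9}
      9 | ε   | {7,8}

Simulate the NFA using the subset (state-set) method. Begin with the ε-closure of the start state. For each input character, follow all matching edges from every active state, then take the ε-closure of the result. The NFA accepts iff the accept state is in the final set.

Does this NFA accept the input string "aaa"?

Answer: ACCEPT

Steps:
start: ε-closure({0}) = {0,1,2,4,6,7,8}
'a' @ 1: {1,7,8,9}  (accept∈set)
'a' @ 2: {1,7,8,9}  (accept∈set)
'a' @ 3: {1,7,8,9}  (accept∈set)
after full input: {1,7,8,9}  (accept=1 in)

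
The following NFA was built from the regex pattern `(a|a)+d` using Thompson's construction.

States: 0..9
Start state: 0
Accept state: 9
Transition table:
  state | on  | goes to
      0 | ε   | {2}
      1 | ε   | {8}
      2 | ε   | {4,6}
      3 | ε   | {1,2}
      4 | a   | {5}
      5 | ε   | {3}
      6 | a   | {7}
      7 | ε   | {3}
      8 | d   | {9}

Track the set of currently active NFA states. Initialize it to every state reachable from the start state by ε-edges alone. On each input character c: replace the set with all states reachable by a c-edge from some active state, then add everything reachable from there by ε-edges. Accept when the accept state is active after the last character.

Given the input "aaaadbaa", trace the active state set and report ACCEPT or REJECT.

Answer: REJECT

Trace:
initial (ε-close {0}): {0,2,4,6}
'a' @ 1: {1,2,3,4,5,6,7,8}
'a' @ 2: {1,2,3,4,5,6,7,8}
'a' @ 3: {1,2,3,4,5,6,7,8}
'a' @ 4: {1,2,3,4,5,6,7,8}
'd' @ 5: {9}  ✓accept
'b' @ 6: {}  — no active states
rest 'aa' ignored (set empty)
end set {} — state 9 not in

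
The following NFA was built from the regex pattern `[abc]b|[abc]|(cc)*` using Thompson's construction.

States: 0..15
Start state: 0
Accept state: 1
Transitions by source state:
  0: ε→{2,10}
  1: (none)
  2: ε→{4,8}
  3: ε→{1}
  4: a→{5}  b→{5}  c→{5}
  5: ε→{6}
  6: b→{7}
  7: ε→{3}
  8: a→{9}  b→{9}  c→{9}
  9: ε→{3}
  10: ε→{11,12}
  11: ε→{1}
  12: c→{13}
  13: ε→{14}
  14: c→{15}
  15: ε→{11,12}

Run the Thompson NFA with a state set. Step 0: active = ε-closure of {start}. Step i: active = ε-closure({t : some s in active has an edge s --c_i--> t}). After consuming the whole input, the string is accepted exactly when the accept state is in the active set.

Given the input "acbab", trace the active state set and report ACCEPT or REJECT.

Answer: REJECT

Trace:
start: ε-closure({0}) = {0,1,2,4,8,10,11,12}
'a' @ 1: {1,3,5,6,9}  [accepting]
'c' @ 2: {}  — no active states
rest 'bab' ignored (set empty)
end set {} — state 1 not in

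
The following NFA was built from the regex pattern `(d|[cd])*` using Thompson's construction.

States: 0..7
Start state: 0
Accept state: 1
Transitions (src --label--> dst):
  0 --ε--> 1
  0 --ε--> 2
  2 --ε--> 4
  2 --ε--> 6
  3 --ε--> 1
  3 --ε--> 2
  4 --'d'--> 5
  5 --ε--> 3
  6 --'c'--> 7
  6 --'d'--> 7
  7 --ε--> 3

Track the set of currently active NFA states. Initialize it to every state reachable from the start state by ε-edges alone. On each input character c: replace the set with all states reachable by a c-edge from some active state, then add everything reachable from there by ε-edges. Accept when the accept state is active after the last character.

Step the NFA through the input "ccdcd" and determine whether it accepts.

Answer: ACCEPT

Derivation:
start: ε-closure({0}) = {0,1,2,4,6}
'c' @ 1: {1,2,3,4,6,7}  [accepting]
'c' @ 2: {1,2,3,4,6,7}  [accepting]
'd' @ 3: {1,2,3,4,5,6,7}  [accepting]
'c' @ 4: {1,2,3,4,6,7}  [accepting]
'd' @ 5: {1,2,3,4,5,6,7}  [accepting]
end set {1,2,3,4,5,6,7} — state 1 in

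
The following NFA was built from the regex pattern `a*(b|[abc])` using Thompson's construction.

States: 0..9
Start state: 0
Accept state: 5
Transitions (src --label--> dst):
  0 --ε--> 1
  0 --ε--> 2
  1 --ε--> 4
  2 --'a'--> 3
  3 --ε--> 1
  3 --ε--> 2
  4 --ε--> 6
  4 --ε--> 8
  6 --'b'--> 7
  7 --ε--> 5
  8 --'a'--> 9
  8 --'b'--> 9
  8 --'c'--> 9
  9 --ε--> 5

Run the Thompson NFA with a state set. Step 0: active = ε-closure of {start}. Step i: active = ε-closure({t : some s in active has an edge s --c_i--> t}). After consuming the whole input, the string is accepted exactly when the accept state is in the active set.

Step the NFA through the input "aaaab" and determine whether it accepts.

initial (ε-close {0}): {0,1,2,4,6,8}
'a' @ 1: {1,2,3,4,5,6,8,9}  (accept∈set)
'a' @ 2: {1,2,3,4,5,6,8,9}  (accept∈set)
'a' @ 3: {1,2,3,4,5,6,8,9}  (accept∈set)
'a' @ 4: {1,2,3,4,5,6,8,9}  (accept∈set)
'b' @ 5: {5,7,9}  (accept∈set)
final: {5,7,9}; accept 5 in set

Answer: ACCEPT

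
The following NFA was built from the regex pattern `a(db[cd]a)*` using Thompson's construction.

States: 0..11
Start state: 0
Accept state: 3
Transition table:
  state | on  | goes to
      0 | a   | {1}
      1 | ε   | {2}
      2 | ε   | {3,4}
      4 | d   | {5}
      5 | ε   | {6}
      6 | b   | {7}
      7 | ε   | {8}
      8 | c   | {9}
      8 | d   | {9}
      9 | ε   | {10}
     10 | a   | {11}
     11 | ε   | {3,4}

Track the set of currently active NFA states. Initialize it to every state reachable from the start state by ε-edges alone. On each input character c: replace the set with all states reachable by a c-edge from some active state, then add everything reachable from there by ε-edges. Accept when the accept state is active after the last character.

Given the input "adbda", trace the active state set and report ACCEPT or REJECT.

S₀ = ε-closure({0}) = {0}
'a' @ 1: {1,2,3,4}  [accepting]
'd' @ 2: {5,6}
'b' @ 3: {7,8}
'd' @ 4: {9,10}
'a' @ 5: {3,4,11}  [accepting]
end set {3,4,11} — state 3 in

Answer: ACCEPT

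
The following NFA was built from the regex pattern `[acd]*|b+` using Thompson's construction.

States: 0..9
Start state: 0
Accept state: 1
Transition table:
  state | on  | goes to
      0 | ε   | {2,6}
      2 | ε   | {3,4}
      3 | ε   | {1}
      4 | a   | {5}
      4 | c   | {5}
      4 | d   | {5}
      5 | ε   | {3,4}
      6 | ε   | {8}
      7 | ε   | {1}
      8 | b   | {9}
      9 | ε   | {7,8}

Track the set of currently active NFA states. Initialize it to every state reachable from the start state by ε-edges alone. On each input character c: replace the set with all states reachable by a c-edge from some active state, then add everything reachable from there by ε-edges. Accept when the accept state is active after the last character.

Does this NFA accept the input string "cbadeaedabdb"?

Answer: REJECT

Derivation:
start: ε-closure({0}) = {0,1,2,3,4,6,8}
'c' @ 1: {1,3,4,5}  ✓accept
'b' @ 2: {}  — dead — no transitions
rest 'adeaedabdb' ignored (set empty)
final: {}; accept 1 not in set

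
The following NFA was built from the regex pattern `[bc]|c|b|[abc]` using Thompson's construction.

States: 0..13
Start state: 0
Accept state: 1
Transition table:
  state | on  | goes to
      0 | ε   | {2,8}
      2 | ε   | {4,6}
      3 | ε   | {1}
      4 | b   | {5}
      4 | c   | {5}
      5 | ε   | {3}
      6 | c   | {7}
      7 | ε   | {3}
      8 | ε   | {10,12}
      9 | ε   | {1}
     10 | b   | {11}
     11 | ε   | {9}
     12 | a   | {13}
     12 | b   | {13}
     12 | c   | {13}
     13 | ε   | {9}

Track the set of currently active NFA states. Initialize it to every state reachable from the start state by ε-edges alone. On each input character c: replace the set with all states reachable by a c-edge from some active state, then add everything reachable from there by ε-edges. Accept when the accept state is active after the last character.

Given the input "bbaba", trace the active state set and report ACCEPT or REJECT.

Answer: REJECT

Trace:
S₀ = ε-closure({0}) = {0,2,4,6,8,10,12}
'b' @ 1: {1,3,5,9,11,13}  (accept∈set)
'b' @ 2: {}  — no active states
rest 'aba' ignored (set empty)
final: {}; accept 1 not in set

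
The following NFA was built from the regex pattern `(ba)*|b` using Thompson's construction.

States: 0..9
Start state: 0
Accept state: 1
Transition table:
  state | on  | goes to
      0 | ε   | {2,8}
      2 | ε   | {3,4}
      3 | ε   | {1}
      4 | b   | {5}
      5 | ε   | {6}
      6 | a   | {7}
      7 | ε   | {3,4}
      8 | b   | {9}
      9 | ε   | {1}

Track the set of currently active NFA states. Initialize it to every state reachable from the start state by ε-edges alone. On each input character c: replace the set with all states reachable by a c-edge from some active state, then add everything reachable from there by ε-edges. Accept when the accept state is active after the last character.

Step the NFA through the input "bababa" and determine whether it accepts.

Answer: ACCEPT

Derivation:
S₀ = ε-closure({0}) = {0,1,2,3,4,8}
'b' @ 1: {1,5,6,9}  [accepting]
'a' @ 2: {1,3,4,7}  [accepting]
'b' @ 3: {5,6}
'a' @ 4: {1,3,4,7}  [accepting]
'b' @ 5: {5,6}
'a' @ 6: {1,3,4,7}  [accepting]
final: {1,3,4,7}; accept 1 in set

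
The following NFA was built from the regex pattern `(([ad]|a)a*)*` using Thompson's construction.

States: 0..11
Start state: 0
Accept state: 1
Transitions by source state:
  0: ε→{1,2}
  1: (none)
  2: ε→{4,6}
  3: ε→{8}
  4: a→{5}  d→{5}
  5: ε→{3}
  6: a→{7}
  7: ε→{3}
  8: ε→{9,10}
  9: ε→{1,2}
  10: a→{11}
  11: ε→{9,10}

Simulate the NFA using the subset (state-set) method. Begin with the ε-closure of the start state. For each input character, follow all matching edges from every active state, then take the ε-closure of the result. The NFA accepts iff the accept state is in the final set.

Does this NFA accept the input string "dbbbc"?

Answer: REJECT

Derivation:
start: ε-closure({0}) = {0,1,2,4,6}
'd' @ 1: {1,2,3,4,5,6,8,9,10}  (accept∈set)
'b' @ 2: {}  — dead — no transitions
rest 'bbc' ignored (set empty)
end set {} — state 1 not in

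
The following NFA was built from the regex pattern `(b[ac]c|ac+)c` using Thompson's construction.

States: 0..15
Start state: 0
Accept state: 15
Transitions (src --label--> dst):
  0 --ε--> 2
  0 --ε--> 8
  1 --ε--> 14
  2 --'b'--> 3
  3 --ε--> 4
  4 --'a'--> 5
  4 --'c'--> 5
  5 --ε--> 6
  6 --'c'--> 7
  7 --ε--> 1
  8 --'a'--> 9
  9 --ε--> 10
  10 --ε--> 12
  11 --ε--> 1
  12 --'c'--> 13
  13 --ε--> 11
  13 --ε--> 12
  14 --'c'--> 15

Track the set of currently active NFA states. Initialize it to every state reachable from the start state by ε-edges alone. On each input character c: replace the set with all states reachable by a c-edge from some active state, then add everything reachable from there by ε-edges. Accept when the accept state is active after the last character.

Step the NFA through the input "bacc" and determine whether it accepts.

S₀ = ε-closure({0}) = {0,2,8}
'b' @ 1: {3,4}
'a' @ 2: {5,6}
'c' @ 3: {1,7,14}
'c' @ 4: {15}  (accept∈set)
after full input: {15}  (accept=15 in)

Answer: ACCEPT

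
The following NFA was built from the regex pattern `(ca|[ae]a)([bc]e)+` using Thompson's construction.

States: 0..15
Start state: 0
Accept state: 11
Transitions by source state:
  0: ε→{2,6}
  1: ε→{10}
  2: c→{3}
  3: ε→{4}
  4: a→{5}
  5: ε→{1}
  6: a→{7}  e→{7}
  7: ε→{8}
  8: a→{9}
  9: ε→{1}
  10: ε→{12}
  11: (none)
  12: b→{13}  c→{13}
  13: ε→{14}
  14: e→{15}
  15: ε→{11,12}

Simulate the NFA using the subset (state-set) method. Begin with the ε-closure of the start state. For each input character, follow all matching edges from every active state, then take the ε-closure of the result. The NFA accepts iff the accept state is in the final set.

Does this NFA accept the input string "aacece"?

Answer: ACCEPT

Steps:
S₀ = ε-closure({0}) = {0,2,6}
'a' @ 1: {7,8}
'a' @ 2: {1,9,10,12}
'c' @ 3: {13,14}
'e' @ 4: {11,12,15}  [accepting]
'c' @ 5: {13,14}
'e' @ 6: {11,12,15}  [accepting]
end set {11,12,15} — state 11 in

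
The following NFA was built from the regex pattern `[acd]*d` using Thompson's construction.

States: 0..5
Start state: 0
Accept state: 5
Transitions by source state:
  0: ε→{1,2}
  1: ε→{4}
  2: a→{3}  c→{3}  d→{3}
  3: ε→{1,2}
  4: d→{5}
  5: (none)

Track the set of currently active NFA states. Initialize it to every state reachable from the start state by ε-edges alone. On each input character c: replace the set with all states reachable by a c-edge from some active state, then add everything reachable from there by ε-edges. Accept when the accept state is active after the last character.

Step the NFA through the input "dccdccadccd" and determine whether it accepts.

Answer: ACCEPT

Steps:
S₀ = ε-closure({0}) = {0,1,2,4}
'd' @ 1: {1,2,3,4,5}  [accepting]
'c' @ 2: {1,2,3,4}
'c' @ 3: {1,2,3,4}
'd' @ 4: {1,2,3,4,5}  [accepting]
'c' @ 5: {1,2,3,4}
'c' @ 6: {1,2,3,4}
'a' @ 7: {1,2,3,4}
'd' @ 8: {1,2,3,4,5}  [accepting]
'c' @ 9: {1,2,3,4}
'c' @ 10: {1,2,3,4}
'd' @ 11: {1,2,3,4,5}  [accepting]
after full input: {1,2,3,4,5}  (accept=5 in)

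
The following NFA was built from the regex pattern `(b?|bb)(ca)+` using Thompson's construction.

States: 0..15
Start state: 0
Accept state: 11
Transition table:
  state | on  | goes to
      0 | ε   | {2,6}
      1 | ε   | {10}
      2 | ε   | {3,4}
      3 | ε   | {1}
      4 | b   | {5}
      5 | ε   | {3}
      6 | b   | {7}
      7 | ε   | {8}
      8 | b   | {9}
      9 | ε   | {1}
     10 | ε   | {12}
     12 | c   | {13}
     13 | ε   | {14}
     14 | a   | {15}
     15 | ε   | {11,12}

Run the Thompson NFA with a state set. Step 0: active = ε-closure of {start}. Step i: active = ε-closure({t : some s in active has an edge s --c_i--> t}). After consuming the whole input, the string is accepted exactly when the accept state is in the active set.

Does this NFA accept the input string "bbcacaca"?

start: ε-closure({0}) = {0,1,2,3,4,6,10,12}
'b' @ 1: {1,3,5,7,8,10,12}
'b' @ 2: {1,9,10,12}
'c' @ 3: {13,14}
'a' @ 4: {11,12,15}  (accept∈set)
'c' @ 5: {13,14}
'a' @ 6: {11,12,15}  (accept∈set)
'c' @ 7: {13,14}
'a' @ 8: {11,12,15}  (accept∈set)
end set {11,12,15} — state 11 in

Answer: ACCEPT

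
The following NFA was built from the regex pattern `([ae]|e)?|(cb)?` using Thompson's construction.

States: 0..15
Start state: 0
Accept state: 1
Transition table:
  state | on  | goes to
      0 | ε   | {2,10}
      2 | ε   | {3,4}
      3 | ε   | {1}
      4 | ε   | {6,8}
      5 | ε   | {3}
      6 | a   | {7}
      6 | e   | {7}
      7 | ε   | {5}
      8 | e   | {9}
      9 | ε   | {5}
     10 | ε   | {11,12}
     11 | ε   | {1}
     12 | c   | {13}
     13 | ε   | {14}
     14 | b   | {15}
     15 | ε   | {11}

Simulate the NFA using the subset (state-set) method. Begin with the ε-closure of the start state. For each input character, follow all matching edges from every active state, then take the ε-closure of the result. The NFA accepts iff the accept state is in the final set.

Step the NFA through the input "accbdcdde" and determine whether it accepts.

S₀ = ε-closure({0}) = {0,1,2,3,4,6,8,10,11,12}
'a' @ 1: {1,3,5,7}  [accepting]
'c' @ 2: {}  — state set empty
rest 'cbdcdde' ignored (set empty)
end set {} — state 1 not in

Answer: REJECT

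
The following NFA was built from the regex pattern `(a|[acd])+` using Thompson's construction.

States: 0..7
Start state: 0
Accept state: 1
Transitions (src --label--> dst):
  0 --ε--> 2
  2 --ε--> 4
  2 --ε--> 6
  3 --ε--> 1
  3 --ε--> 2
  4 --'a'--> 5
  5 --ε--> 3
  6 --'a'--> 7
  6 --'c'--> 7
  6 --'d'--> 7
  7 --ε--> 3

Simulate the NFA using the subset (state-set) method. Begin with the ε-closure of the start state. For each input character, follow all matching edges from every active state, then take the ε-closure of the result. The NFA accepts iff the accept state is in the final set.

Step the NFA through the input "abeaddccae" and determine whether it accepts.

start: ε-closure({0}) = {0,2,4,6}
'a' @ 1: {1,2,3,4,5,6,7}  ✓accept
'b' @ 2: {}  — state set empty
rest 'eaddccae' ignored (set empty)
final: {}; accept 1 not in set

Answer: REJECT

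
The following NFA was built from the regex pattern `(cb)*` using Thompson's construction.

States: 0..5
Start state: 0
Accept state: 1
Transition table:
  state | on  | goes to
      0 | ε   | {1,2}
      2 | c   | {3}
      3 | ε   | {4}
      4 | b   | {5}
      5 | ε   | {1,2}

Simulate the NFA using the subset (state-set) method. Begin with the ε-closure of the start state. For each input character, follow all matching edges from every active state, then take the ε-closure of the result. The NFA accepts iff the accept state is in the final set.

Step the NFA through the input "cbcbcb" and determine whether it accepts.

start: ε-closure({0}) = {0,1,2}
'c' @ 1: {3,4}
'b' @ 2: {1,2,5}  ✓accept
'c' @ 3: {3,4}
'b' @ 4: {1,2,5}  ✓accept
'c' @ 5: {3,4}
'b' @ 6: {1,2,5}  ✓accept
final: {1,2,5}; accept 1 in set

Answer: ACCEPT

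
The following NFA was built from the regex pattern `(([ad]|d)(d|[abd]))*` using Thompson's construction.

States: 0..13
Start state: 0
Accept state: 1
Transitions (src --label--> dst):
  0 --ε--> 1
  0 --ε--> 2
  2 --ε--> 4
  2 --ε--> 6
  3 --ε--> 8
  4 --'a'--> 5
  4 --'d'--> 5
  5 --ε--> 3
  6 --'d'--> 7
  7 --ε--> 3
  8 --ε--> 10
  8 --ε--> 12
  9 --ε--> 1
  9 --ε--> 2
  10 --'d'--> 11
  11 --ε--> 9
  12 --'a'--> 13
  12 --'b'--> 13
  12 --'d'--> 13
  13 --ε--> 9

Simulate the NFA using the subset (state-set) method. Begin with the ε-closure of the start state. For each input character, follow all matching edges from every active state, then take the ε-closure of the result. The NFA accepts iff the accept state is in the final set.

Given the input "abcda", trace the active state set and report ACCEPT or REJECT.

Answer: REJECT

Trace:
initial (ε-close {0}): {0,1,2,4,6}
'a' @ 1: {3,5,8,10,12}
'b' @ 2: {1,2,4,6,9,13}  ✓accept
'c' @ 3: {}  — dead — no transitions
rest 'da' ignored (set empty)
after full input: {}  (accept=1 not in)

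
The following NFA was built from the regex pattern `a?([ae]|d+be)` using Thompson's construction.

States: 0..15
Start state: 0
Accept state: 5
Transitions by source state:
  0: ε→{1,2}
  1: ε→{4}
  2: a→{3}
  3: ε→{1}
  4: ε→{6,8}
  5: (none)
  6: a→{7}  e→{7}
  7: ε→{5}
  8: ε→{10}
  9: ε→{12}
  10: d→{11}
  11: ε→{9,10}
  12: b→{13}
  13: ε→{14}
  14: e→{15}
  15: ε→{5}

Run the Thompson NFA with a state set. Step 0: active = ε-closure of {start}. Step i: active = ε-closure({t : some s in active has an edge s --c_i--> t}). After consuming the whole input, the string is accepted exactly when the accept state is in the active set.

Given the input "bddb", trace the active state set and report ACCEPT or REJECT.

initial (ε-close {0}): {0,1,2,4,6,8,10}
'b' @ 1: {}  — state set empty
rest 'ddb' ignored (set empty)
after full input: {}  (accept=5 not in)

Answer: REJECT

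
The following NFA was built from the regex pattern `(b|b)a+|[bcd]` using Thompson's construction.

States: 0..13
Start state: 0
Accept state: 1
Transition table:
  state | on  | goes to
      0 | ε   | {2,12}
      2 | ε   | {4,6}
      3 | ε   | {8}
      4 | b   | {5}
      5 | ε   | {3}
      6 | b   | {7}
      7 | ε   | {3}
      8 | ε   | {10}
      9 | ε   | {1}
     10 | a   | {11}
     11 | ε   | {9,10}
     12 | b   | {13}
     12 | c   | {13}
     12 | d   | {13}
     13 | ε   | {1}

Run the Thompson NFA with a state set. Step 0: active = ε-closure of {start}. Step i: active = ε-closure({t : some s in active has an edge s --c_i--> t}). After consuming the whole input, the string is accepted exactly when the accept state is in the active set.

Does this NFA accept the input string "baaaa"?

Answer: ACCEPT

Trace:
initial (ε-close {0}): {0,2,4,6,12}
'b' @ 1: {1,3,5,7,8,10,13}  ✓accept
'a' @ 2: {1,9,10,11}  ✓accept
'a' @ 3: {1,9,10,11}  ✓accept
'a' @ 4: {1,9,10,11}  ✓accept
'a' @ 5: {1,9,10,11}  ✓accept
end set {1,9,10,11} — state 1 in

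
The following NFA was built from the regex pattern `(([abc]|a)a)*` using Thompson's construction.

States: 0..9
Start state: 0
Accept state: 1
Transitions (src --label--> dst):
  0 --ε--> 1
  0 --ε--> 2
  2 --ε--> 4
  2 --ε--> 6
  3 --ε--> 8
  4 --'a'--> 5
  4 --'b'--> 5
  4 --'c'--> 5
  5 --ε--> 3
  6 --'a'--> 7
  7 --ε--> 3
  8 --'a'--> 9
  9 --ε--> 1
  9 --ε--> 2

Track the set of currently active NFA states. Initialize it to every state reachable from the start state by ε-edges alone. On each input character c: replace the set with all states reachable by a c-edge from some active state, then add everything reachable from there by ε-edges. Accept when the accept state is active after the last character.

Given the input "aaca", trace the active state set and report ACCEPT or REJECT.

Answer: ACCEPT

Trace:
S₀ = ε-closure({0}) = {0,1,2,4,6}
'a' @ 1: {3,5,7,8}
'a' @ 2: {1,2,4,6,9}  ✓accept
'c' @ 3: {3,5,8}
'a' @ 4: {1,2,4,6,9}  ✓accept
end set {1,2,4,6,9} — state 1 in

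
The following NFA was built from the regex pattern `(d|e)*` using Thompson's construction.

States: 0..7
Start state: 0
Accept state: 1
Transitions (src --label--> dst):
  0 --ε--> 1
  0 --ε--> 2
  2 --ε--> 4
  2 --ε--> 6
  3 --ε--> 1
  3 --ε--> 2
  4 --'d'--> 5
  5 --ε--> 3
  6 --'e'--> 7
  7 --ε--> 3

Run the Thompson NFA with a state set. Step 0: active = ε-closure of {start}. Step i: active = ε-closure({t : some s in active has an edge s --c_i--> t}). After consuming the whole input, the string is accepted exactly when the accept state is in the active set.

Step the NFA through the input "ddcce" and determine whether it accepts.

S₀ = ε-closure({0}) = {0,1,2,4,6}
'd' @ 1: {1,2,3,4,5,6}  (accept∈set)
'd' @ 2: {1,2,3,4,5,6}  (accept∈set)
'c' @ 3: {}  — state set empty
rest 'ce' ignored (set empty)
final: {}; accept 1 not in set

Answer: REJECT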